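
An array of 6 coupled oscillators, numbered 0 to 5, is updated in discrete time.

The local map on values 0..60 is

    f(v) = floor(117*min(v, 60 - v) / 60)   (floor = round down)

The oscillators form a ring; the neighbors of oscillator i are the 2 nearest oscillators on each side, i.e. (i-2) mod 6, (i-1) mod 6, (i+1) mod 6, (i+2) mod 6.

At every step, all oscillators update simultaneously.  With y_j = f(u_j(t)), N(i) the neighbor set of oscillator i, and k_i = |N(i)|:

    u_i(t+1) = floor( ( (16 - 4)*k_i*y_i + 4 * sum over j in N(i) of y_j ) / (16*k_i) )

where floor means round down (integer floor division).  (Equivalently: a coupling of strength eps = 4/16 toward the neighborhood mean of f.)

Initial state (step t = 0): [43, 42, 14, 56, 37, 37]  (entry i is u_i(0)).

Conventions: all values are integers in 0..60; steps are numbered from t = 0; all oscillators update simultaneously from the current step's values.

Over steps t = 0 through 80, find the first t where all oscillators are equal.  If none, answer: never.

Answer: never
Key observation: The state at step 34 reappears at step 37 — the system is in a cycle of period 3 from step 34 on.  No step 0..37 is synchronized, and the cycle repeats forever, so no step up to 80 (or ever) has all oscillators equal.

Derivation:
t=0: [43, 42, 14, 56, 37, 37]  (not all equal)
t=1: [34, 33, 27, 14, 39, 40]  (not all equal)
t=2: [48, 49, 49, 31, 40, 39]  (not all equal)
t=3: [24, 24, 24, 49, 38, 38]  (not all equal)
t=4: [45, 44, 44, 26, 41, 41]  (not all equal)
t=5: [30, 32, 32, 46, 36, 36]  (not all equal)
t=6: [56, 52, 52, 32, 46, 46]  (not all equal)
t=7: [10, 17, 17, 45, 26, 26]  (not all equal)
t=8: [24, 32, 32, 32, 45, 45]  (not all equal)
t=9: [44, 51, 51, 50, 33, 33]  (not all equal)
t=10: [31, 20, 20, 22, 46, 46]  (not all equal)
t=11: [50, 39, 39, 39, 30, 30]  (not all equal)
t=12: [26, 39, 39, 42, 53, 53]  (not all equal)
t=13: [44, 38, 38, 32, 18, 18]  (not all equal)
t=14: [32, 41, 41, 50, 36, 36]  (not all equal)
t=15: [50, 37, 37, 24, 44, 44]  (not all equal)
t=16: [23, 41, 41, 43, 32, 32]  (not all equal)
t=17: [44, 38, 38, 36, 51, 51]  (not all equal)
t=18: [30, 40, 40, 41, 21, 21]  (not all equal)
t=19: [53, 40, 40, 37, 40, 40]  (not all equal)
t=20: [19, 37, 37, 42, 37, 37]  (not all equal)
t=21: [38, 43, 43, 37, 43, 43]  (not all equal)
t=22: [39, 34, 34, 41, 34, 34]  (not all equal)
t=23: [42, 48, 48, 40, 48, 48]  (not all equal)
t=24: [32, 24, 24, 35, 24, 24]  (not all equal)
t=25: [52, 46, 46, 47, 46, 46]  (not all equal)
t=26: [18, 26, 26, 25, 26, 26]  (not all equal)
t=27: [38, 48, 48, 48, 48, 48]  (not all equal)
t=28: [37, 24, 24, 23, 24, 24]  (not all equal)
t=29: [44, 45, 45, 44, 45, 45]  (not all equal)
t=30: [30, 29, 29, 30, 29, 29]  (not all equal)
t=31: [57, 56, 56, 57, 56, 56]  (not all equal)
t=32: [5, 6, 6, 5, 6, 6]  (not all equal)
t=33: [9, 10, 10, 9, 10, 10]  (not all equal)
t=34: [17, 18, 18, 17, 18, 18]  (not all equal)
t=35: [33, 34, 34, 33, 34, 34]  (not all equal)
t=36: [51, 50, 50, 51, 50, 50]  (not all equal)
t=37: [17, 18, 18, 17, 18, 18]  (not all equal)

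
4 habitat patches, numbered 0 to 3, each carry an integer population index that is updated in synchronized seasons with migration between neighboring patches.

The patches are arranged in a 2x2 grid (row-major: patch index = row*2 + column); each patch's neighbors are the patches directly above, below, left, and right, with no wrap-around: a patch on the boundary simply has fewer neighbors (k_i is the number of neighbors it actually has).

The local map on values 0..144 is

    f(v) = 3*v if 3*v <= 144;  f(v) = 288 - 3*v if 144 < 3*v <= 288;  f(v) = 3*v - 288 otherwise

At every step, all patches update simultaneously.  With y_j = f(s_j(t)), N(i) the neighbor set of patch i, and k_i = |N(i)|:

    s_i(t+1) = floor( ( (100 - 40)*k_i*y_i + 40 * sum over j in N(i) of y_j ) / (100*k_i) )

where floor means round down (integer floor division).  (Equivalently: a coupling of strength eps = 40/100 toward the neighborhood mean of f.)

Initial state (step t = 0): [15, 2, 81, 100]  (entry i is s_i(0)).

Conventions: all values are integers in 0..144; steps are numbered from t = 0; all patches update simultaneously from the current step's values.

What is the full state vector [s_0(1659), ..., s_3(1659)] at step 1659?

Answer: [54, 54, 54, 54]
Key observation: The state at step 40, [126, 126, 126, 126], reappears at step 44: the system is in a cycle of period 4 from step 40 on.  Therefore the state at step 1659 equals the state at step 40 + ((1659 - 40) mod 4) = 43, which is [54, 54, 54, 54].

Derivation:
t=0: [15, 2, 81, 100]
t=1: [37, 15, 38, 17]
t=2: [98, 59, 100, 62]
t=3: [28, 88, 28, 85]
t=4: [72, 37, 73, 41]
t=5: [79, 105, 80, 109]
t=6: [45, 34, 46, 38]
t=7: [129, 111, 132, 116]
t=8: [90, 58, 96, 66]
t=9: [33, 90, 21, 76]
t=10: [75, 42, 69, 52]
t=11: [79, 114, 87, 120]
t=12: [46, 57, 40, 59]
t=13: [130, 120, 121, 114]
t=14: [90, 74, 76, 61]
t=15: [36, 64, 60, 88]
t=16: [105, 84, 91, 55]
t=17: [26, 51, 39, 84]
t=18: [97, 103, 93, 72]
t=19: [7, 27, 20, 49]
t=20: [40, 81, 68, 112]
t=21: [97, 60, 84, 54]
t=22: [30, 90, 47, 104]
t=23: [85, 33, 107, 46]
t=24: [46, 93, 54, 109]
t=25: [109, 40, 111, 50]
t=26: [56, 107, 62, 115]
t=27: [99, 55, 96, 61]
t=28: [30, 96, 22, 87]
t=29: [67, 23, 63, 29]
t=30: [85, 76, 94, 85]
t=31: [33, 49, 16, 33]
t=32: [97, 124, 68, 97]
t=33: [35, 51, 51, 35]
t=34: [117, 123, 123, 117]
t=35: [70, 73, 73, 70]
t=36: [74, 72, 72, 74]
t=37: [68, 69, 69, 68]
t=38: [82, 82, 82, 82]
t=39: [42, 42, 42, 42]
t=40: [126, 126, 126, 126]
t=41: [90, 90, 90, 90]
t=42: [18, 18, 18, 18]
t=43: [54, 54, 54, 54]
t=44: [126, 126, 126, 126]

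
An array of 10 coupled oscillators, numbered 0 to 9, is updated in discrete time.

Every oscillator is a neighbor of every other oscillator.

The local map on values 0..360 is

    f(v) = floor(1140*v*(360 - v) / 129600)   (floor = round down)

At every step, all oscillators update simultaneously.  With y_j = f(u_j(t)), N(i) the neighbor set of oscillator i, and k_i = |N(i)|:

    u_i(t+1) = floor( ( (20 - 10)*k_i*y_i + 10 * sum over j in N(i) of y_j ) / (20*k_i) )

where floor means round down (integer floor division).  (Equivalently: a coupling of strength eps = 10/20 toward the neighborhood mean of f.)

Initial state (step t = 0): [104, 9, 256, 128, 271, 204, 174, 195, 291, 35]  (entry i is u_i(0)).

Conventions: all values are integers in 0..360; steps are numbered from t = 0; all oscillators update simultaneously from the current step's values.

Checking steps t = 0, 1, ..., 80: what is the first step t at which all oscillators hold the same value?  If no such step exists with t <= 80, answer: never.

Simulating step by step:
t=0: [104, 9, 256, 128, 271, 204, 174, 195, 291, 35]  (not all equal)
t=1: [220, 128, 220, 232, 210, 240, 242, 241, 194, 160]  (not all equal)
t=2: [267, 263, 267, 263, 270, 260, 259, 259, 273, 272]  (not all equal)
t=3: [219, 221, 219, 221, 217, 223, 224, 224, 214, 215]  (not all equal)
t=4: [270, 270, 270, 270, 271, 269, 268, 268, 272, 272]  (not all equal)
t=5: [213, 213, 213, 213, 212, 213, 214, 214, 211, 211]  (not all equal)
t=6: [275, 275, 275, 275, 275, 275, 274, 274, 275, 275]  (not all equal)
t=7: [205, 205, 205, 205, 205, 205, 206, 206, 205, 205]  (not all equal)
t=8: [279, 279, 279, 279, 279, 279, 279, 279, 279, 279]  (all equal)

Answer: 8
Key observation: Synchronization is absorbing here: once all oscillators are equal they stay equal, and step 8 is the first all-equal step.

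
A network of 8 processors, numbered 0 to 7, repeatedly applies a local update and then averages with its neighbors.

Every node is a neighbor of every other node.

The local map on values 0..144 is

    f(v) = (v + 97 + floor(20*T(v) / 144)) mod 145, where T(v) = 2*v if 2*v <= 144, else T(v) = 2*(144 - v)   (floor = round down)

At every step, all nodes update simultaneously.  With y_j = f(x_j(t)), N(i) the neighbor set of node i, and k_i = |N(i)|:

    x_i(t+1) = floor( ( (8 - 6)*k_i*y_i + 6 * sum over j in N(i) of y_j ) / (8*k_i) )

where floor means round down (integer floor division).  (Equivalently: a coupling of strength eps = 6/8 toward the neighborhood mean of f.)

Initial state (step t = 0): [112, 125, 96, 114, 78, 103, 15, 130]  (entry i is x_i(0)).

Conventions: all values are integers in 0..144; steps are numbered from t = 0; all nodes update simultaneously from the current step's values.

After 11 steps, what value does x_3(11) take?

Answer: x_3(11) = 141

Derivation:
t=0: [112, 125, 96, 114, 78, 103, 15, 130]
t=1: [75, 76, 73, 75, 71, 74, 81, 76]
t=2: [45, 45, 45, 45, 45, 45, 46, 45]
t=3: [9, 9, 9, 9, 9, 9, 9, 9]
t=4: [108, 108, 108, 108, 108, 108, 108, 108]
t=5: [70, 70, 70, 70, 70, 70, 70, 70]
t=6: [41, 41, 41, 41, 41, 41, 41, 41]
t=7: [4, 4, 4, 4, 4, 4, 4, 4]
t=8: [102, 102, 102, 102, 102, 102, 102, 102]
t=9: [65, 65, 65, 65, 65, 65, 65, 65]
t=10: [35, 35, 35, 35, 35, 35, 35, 35]
t=11: [141, 141, 141, 141, 141, 141, 141, 141]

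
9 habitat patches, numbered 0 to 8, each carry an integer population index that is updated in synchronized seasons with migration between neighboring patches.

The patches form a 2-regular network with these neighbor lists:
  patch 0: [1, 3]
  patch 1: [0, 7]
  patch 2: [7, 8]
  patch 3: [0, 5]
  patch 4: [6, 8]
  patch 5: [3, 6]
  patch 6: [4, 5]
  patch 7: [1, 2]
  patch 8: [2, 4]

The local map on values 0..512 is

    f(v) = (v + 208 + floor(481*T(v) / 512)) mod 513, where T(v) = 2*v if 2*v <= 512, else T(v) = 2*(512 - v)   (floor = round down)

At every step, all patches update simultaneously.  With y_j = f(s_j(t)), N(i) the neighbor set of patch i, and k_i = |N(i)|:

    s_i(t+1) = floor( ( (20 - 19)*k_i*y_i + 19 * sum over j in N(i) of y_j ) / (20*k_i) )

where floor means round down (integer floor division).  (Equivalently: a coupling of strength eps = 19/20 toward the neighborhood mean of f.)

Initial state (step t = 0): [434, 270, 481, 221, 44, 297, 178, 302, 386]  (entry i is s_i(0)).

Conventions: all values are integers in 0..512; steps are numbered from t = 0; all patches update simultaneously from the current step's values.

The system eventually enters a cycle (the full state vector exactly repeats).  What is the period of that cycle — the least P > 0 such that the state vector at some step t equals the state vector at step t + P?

Simulating step by step:
t=0: [434, 270, 481, 221, 44, 297, 178, 302, 386]
t=1: [370, 337, 348, 334, 265, 275, 356, 329, 285]
t=2: [359, 349, 384, 372, 377, 356, 415, 356, 388]
t=3: [340, 342, 328, 341, 304, 312, 332, 334, 321]
t=4: [356, 360, 368, 369, 370, 362, 384, 362, 378]
t=5: [336, 340, 331, 340, 321, 326, 333, 336, 331]
t=6: [358, 360, 363, 365, 365, 361, 371, 361, 369]
t=7: [338, 340, 335, 340, 331, 333, 337, 338, 336]
t=8: [358, 358, 360, 361, 360, 359, 364, 359, 363]
t=9: [340, 341, 339, 341, 337, 338, 340, 341, 339]
t=10: [357, 357, 358, 358, 358, 357, 359, 357, 359]
t=11: [342, 343, 342, 342, 341, 341, 342, 342, 341]
t=12: [355, 355, 356, 356, 356, 356, 356, 355, 356]
t=13: [344, 344, 344, 344, 344, 344, 344, 344, 344]
t=14: [354, 354, 354, 354, 354, 354, 354, 354, 354]
t=15: [345, 345, 345, 345, 345, 345, 345, 345, 345]
t=16: [353, 353, 353, 353, 353, 353, 353, 353, 353]
t=17: [346, 346, 346, 346, 346, 346, 346, 346, 346]
t=18: [352, 352, 352, 352, 352, 352, 352, 352, 352]
t=19: [347, 347, 347, 347, 347, 347, 347, 347, 347]
t=20: [352, 352, 352, 352, 352, 352, 352, 352, 352]

Answer: 2
Key observation: The state at step 18, [352, 352, 352, 352, 352, 352, 352, 352, 352], reappears at step 20 — and no state repeats earlier — so the cycle the system enters has period 2.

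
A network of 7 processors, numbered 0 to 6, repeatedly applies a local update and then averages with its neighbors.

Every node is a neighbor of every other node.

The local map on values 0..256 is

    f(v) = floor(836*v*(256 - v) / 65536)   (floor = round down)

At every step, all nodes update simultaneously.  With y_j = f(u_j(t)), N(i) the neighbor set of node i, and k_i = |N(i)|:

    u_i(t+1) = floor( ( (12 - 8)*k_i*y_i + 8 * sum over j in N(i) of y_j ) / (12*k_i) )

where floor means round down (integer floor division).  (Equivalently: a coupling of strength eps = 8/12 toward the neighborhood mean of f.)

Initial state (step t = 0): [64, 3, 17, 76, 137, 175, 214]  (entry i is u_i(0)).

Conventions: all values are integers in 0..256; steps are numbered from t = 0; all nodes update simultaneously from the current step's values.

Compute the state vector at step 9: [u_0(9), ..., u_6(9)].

Simulating step by step:
t=0: [64, 3, 17, 76, 137, 175, 214]
t=1: [133, 101, 110, 137, 145, 139, 124]
t=2: [206, 204, 205, 205, 205, 205, 206]
t=3: [132, 133, 132, 132, 132, 132, 132]
t=4: [208, 208, 208, 208, 208, 208, 208]
t=5: [127, 127, 127, 127, 127, 127, 127]
t=6: [208, 208, 208, 208, 208, 208, 208]
t=7: [127, 127, 127, 127, 127, 127, 127]
t=8: [208, 208, 208, 208, 208, 208, 208]
t=9: [127, 127, 127, 127, 127, 127, 127]

Answer: [127, 127, 127, 127, 127, 127, 127]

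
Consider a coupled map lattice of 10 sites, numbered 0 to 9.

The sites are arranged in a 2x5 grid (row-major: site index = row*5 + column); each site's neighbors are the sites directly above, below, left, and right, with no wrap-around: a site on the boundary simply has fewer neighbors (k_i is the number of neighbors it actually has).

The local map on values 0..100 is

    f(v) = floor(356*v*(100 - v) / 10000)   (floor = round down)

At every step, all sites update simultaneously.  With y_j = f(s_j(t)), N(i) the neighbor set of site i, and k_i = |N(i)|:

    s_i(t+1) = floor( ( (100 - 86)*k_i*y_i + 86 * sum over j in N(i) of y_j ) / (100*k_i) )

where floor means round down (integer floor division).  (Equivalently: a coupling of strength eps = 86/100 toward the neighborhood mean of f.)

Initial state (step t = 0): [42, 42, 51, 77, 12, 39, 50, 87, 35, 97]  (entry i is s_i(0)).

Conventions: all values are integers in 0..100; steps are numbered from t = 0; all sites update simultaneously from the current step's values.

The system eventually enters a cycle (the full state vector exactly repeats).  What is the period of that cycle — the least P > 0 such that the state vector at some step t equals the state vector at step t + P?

Simulating step by step:
t=0: [42, 42, 51, 77, 12, 39, 50, 87, 35, 97]
t=1: [85, 87, 66, 67, 36, 87, 72, 79, 43, 51]
t=2: [40, 61, 61, 82, 82, 55, 49, 76, 76, 84]
t=3: [85, 85, 69, 64, 49, 86, 79, 76, 55, 56]
t=4: [43, 57, 65, 83, 84, 50, 51, 72, 79, 87]
t=5: [87, 85, 70, 60, 45, 87, 83, 75, 54, 51]
t=6: [42, 53, 66, 83, 86, 44, 50, 70, 80, 88]
t=7: [87, 85, 71, 57, 43, 87, 83, 74, 53, 47]
t=8: [42, 53, 67, 83, 87, 44, 50, 70, 81, 87]
t=9: [87, 84, 71, 56, 44, 87, 83, 73, 54, 46]
t=10: [43, 53, 68, 83, 87, 44, 52, 70, 82, 87]
t=11: [87, 84, 71, 55, 44, 87, 83, 72, 54, 45]
t=12: [43, 53, 69, 83, 87, 44, 52, 70, 83, 87]
t=13: [87, 84, 71, 54, 44, 87, 83, 71, 54, 44]
t=14: [43, 53, 69, 83, 87, 44, 52, 70, 83, 87]

Answer: 2
Key observation: The state at step 12, [43, 53, 69, 83, 87, 44, 52, 70, 83, 87], reappears at step 14 — and no state repeats earlier — so the cycle the system enters has period 2.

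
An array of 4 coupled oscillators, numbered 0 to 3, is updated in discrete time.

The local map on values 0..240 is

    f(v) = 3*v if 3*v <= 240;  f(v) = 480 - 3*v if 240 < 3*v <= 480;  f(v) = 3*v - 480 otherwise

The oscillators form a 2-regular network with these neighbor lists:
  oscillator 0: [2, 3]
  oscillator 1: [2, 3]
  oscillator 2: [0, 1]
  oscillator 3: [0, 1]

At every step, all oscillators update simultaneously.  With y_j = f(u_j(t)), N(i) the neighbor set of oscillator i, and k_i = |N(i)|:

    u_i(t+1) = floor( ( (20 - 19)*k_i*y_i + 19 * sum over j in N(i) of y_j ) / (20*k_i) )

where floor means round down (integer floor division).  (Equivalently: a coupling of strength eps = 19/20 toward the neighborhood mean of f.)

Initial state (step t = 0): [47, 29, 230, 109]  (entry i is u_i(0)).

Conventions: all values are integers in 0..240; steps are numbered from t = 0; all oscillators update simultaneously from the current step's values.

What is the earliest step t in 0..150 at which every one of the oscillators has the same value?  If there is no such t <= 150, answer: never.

Answer: 31
Key observation: Synchronization is absorbing here: once all oscillators are equal they stay equal, and step 31 is the first all-equal step.

Derivation:
t=0: [47, 29, 230, 109]  (not all equal)
t=1: [179, 176, 118, 115]  (not all equal)
t=2: [126, 126, 56, 56]  (not all equal)
t=3: [164, 164, 105, 105]  (not all equal)
t=4: [157, 157, 19, 19]  (not all equal)
t=5: [54, 54, 11, 11]  (not all equal)
t=6: [39, 39, 155, 155]  (not all equal)
t=7: [20, 20, 111, 111]  (not all equal)
t=8: [142, 142, 64, 64]  (not all equal)
t=9: [185, 185, 60, 60]  (not all equal)
t=10: [174, 174, 80, 80]  (not all equal)
t=11: [230, 230, 51, 51]  (not all equal)
t=12: [155, 155, 207, 207]  (not all equal)
t=13: [134, 134, 21, 21]  (not all equal)
t=14: [63, 63, 77, 77]  (not all equal)
t=15: [228, 228, 191, 191]  (not all equal)
t=16: [98, 98, 198, 198]  (not all equal)
t=17: [117, 117, 182, 182]  (not all equal)
t=18: [69, 69, 125, 125]  (not all equal)
t=19: [110, 110, 201, 201]  (not all equal)
t=20: [124, 124, 148, 148]  (not all equal)
t=21: [39, 39, 104, 104]  (not all equal)
t=22: [165, 165, 119, 119]  (not all equal)
t=23: [117, 117, 20, 20]  (not all equal)
t=24: [63, 63, 125, 125]  (not all equal)
t=25: [109, 109, 184, 184]  (not all equal)
t=26: [76, 76, 148, 148]  (not all equal)
t=27: [45, 45, 218, 218]  (not all equal)
t=28: [172, 172, 136, 136]  (not all equal)
t=29: [70, 70, 37, 37]  (not all equal)
t=30: [115, 115, 205, 205]  (not all equal)
t=31: [135, 135, 135, 135]  (all equal)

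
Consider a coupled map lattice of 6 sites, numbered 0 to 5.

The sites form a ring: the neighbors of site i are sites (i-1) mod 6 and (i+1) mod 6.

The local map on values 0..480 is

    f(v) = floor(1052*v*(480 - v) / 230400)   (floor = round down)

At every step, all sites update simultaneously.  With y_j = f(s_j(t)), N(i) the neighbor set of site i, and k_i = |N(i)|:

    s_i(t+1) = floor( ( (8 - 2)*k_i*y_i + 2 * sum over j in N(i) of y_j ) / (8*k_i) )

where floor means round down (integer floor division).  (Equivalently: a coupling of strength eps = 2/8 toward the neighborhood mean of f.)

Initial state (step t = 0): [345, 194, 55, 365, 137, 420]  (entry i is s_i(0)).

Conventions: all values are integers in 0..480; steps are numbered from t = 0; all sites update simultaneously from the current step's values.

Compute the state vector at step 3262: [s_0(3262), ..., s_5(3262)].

Answer: [260, 260, 260, 260, 260, 260]
Key observation: The state at step 3, [261, 261, 261, 261, 261, 261], reappears at step 5: the system is in a cycle of period 2 from step 3 on.  Therefore the state at step 3262 equals the state at step 3 + ((3262 - 3) mod 2) = 4, which is [260, 260, 260, 260, 260, 260].

Derivation:
t=0: [345, 194, 55, 365, 137, 420]
t=1: [205, 229, 135, 183, 198, 139]
t=2: [252, 255, 222, 244, 248, 225]
t=3: [261, 261, 261, 261, 261, 261]
t=4: [260, 260, 260, 260, 260, 260]
t=5: [261, 261, 261, 261, 261, 261]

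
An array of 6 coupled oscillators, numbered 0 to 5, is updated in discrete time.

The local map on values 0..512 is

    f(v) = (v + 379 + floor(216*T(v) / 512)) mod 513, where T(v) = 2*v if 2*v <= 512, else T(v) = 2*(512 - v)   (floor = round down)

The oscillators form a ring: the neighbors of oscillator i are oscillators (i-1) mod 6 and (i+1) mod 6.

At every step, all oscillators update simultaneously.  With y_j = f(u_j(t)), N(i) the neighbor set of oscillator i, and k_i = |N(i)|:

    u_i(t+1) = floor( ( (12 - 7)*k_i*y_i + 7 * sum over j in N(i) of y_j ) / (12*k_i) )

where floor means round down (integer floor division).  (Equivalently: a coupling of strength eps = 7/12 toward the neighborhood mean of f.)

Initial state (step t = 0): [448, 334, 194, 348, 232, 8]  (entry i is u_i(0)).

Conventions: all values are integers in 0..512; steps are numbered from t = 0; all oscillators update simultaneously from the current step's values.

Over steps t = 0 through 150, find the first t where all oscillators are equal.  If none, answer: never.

Answer: 5
Key observation: Synchronization is absorbing here: once all oscillators are equal they stay equal, and step 5 is the first all-equal step.

Derivation:
t=0: [448, 334, 194, 348, 232, 8]  (not all equal)
t=1: [370, 318, 297, 297, 339, 356]  (not all equal)
t=2: [352, 348, 344, 345, 349, 352]  (not all equal)
t=3: [352, 352, 351, 351, 352, 352]  (not all equal)
t=4: [353, 352, 352, 352, 352, 353]  (not all equal)
t=5: [353, 353, 353, 353, 353, 353]  (all equal)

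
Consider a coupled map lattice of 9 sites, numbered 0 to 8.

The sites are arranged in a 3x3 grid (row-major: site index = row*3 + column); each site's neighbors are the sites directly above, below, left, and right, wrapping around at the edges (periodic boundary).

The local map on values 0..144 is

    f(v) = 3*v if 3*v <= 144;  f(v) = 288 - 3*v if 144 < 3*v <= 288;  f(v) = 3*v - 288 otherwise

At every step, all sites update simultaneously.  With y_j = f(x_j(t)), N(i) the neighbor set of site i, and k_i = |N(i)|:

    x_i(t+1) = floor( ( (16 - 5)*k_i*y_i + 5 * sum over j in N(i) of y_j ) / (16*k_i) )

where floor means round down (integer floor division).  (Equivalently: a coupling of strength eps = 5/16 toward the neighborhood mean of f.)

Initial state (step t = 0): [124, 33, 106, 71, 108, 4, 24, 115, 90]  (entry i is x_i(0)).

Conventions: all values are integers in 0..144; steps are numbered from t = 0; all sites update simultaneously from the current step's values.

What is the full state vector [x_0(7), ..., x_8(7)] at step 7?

Answer: [106, 100, 57, 36, 30, 74, 28, 43, 22]

Derivation:
t=0: [124, 33, 106, 71, 108, 4, 24, 115, 90]
t=1: [79, 84, 37, 67, 43, 20, 67, 56, 25]
t=2: [60, 56, 93, 85, 112, 72, 85, 108, 81]
t=3: [89, 98, 33, 43, 53, 60, 40, 43, 42]
t=4: [42, 33, 88, 118, 117, 111, 114, 118, 122]
t=5: [105, 89, 43, 67, 64, 48, 63, 68, 68]
t=6: [44, 40, 110, 88, 92, 129, 90, 81, 93]
t=7: [106, 100, 57, 36, 30, 74, 28, 43, 22]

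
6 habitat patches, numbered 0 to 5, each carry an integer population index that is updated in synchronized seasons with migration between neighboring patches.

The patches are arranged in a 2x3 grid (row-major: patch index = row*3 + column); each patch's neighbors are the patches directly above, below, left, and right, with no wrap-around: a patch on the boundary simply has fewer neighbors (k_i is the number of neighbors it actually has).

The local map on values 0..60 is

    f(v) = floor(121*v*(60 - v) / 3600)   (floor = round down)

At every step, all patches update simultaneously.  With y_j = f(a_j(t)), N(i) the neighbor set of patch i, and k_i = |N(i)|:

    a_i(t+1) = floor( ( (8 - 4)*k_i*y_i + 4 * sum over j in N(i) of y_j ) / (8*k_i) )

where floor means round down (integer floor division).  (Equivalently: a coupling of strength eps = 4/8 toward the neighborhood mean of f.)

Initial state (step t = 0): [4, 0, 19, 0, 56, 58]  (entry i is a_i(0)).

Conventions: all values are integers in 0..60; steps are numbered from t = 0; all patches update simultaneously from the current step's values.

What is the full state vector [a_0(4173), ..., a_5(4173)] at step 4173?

Simulating step by step:
t=0: [4, 0, 19, 0, 56, 58]
t=1: [3, 6, 13, 3, 4, 9]
t=2: [6, 10, 16, 5, 8, 14]
t=3: [11, 15, 20, 10, 14, 19]
t=4: [18, 21, 25, 17, 21, 24]
t=5: [25, 27, 28, 25, 26, 28]
t=6: [29, 29, 29, 29, 29, 29]
t=7: [30, 30, 30, 30, 30, 30]
t=8: [30, 30, 30, 30, 30, 30]

Answer: [30, 30, 30, 30, 30, 30]
Key observation: The state at step 7, [30, 30, 30, 30, 30, 30], reappears at step 8: the system is in a cycle of period 1 from step 7 on.  Therefore the state at step 4173 equals the state at step 7 + ((4173 - 7) mod 1) = 7, which is [30, 30, 30, 30, 30, 30].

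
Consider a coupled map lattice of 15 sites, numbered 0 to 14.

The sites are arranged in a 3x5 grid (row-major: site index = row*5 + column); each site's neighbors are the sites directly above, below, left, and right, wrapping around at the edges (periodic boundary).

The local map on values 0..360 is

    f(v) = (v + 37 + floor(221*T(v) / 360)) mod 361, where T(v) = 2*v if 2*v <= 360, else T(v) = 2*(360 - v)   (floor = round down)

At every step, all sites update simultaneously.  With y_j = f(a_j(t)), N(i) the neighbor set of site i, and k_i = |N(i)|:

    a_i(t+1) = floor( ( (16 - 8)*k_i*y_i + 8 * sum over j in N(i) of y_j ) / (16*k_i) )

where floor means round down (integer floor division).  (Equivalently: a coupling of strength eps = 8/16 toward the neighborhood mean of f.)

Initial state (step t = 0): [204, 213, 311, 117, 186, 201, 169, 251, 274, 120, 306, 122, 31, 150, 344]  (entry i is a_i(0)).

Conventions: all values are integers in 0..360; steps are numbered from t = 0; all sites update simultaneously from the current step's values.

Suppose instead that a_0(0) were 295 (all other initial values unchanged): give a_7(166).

Answer: a_7(166) = 218
Key observation: The state at step 29, [71, 71, 95, 228, 95, 71, 71, 95, 228, 95, 71, 71, 95, 228, 95], reappears at step 33: the system is in a cycle of period 4 from step 29 on.  Therefore the state at step 166 equals the state at step 29 + ((166 - 29) mod 4) = 30, which is [201, 201, 218, 111, 218, 201, 201, 218, 111, 218, 201, 201, 218, 111, 218].

Derivation:
t=0: [295, 213, 311, 117, 186, 201, 169, 251, 274, 120, 306, 122, 31, 150, 344]
t=1: [58, 91, 90, 171, 123, 92, 89, 62, 111, 182, 82, 188, 106, 67, 74]
t=2: [209, 208, 211, 155, 217, 207, 208, 216, 203, 167, 194, 158, 220, 194, 199]
t=3: [70, 64, 62, 45, 60, 67, 64, 68, 61, 59, 66, 48, 63, 65, 68]
t=4: [185, 175, 172, 155, 170, 183, 176, 181, 170, 173, 180, 161, 174, 174, 181]
t=5: [71, 62, 57, 39, 56, 73, 65, 68, 54, 63, 71, 51, 60, 58, 69]
t=6: [188, 173, 163, 142, 166, 193, 179, 177, 160, 176, 189, 165, 168, 163, 182]
t=7: [69, 59, 86, 195, 94, 73, 68, 59, 82, 62, 70, 53, 48, 83, 66]
t=8: [195, 179, 183, 150, 200, 192, 180, 181, 189, 193, 187, 163, 168, 187, 196]
t=9: [73, 70, 64, 42, 64, 74, 71, 72, 66, 73, 69, 54, 58, 63, 73]
t=10: [194, 187, 175, 154, 180, 198, 190, 189, 179, 194, 189, 171, 171, 173, 192]
t=11: [73, 71, 60, 44, 68, 72, 71, 70, 65, 73, 71, 62, 60, 58, 72]
t=12: [196, 189, 171, 155, 185, 197, 192, 185, 177, 194, 193, 181, 172, 168, 192]
t=13: [73, 71, 56, 41, 67, 73, 74, 69, 62, 73, 74, 73, 61, 53, 71]
t=14: [197, 192, 166, 148, 183, 199, 198, 183, 171, 193, 199, 195, 174, 161, 190]
t=15: [73, 69, 49, 28, 66, 72, 72, 67, 51, 71, 72, 71, 60, 41, 69]
t=16: [195, 187, 153, 125, 177, 197, 194, 175, 151, 187, 196, 191, 166, 140, 183]
t=17: [72, 67, 70, 213, 102, 73, 72, 50, 106, 66, 73, 70, 85, 230, 108]
t=18: [204, 190, 174, 133, 222, 196, 189, 185, 194, 218, 207, 197, 187, 138, 227]
t=19: [71, 72, 101, 234, 100, 71, 73, 73, 139, 68, 70, 73, 106, 240, 101]
t=20: [202, 205, 222, 148, 218, 194, 198, 234, 237, 226, 202, 207, 226, 149, 218]
t=21: [70, 70, 59, 28, 60, 71, 70, 65, 49, 67, 70, 70, 59, 28, 60]
t=22: [189, 189, 164, 122, 165, 192, 191, 174, 143, 178, 189, 189, 164, 122, 165]
t=23: [70, 69, 81, 247, 83, 73, 72, 95, 271, 100, 70, 69, 81, 247, 83]
t=24: [196, 194, 198, 99, 202, 204, 201, 209, 106, 216, 196, 194, 198, 99, 202]
t=25: [72, 72, 95, 212, 94, 71, 71, 96, 218, 94, 72, 72, 95, 212, 94]
t=26: [202, 203, 219, 113, 217, 201, 202, 219, 113, 217, 202, 203, 219, 113, 217]
t=27: [70, 70, 95, 233, 95, 71, 70, 95, 233, 96, 70, 70, 95, 233, 95]
t=28: [199, 199, 218, 110, 218, 200, 199, 218, 110, 219, 199, 199, 218, 110, 218]
t=29: [71, 71, 95, 228, 95, 71, 71, 95, 228, 95, 71, 71, 95, 228, 95]
t=30: [201, 201, 218, 111, 218, 201, 201, 218, 111, 218, 201, 201, 218, 111, 218]
t=31: [71, 71, 95, 230, 95, 71, 71, 95, 230, 95, 71, 71, 95, 230, 95]
t=32: [201, 201, 218, 110, 218, 201, 201, 218, 110, 218, 201, 201, 218, 110, 218]
t=33: [71, 71, 95, 228, 95, 71, 71, 95, 228, 95, 71, 71, 95, 228, 95]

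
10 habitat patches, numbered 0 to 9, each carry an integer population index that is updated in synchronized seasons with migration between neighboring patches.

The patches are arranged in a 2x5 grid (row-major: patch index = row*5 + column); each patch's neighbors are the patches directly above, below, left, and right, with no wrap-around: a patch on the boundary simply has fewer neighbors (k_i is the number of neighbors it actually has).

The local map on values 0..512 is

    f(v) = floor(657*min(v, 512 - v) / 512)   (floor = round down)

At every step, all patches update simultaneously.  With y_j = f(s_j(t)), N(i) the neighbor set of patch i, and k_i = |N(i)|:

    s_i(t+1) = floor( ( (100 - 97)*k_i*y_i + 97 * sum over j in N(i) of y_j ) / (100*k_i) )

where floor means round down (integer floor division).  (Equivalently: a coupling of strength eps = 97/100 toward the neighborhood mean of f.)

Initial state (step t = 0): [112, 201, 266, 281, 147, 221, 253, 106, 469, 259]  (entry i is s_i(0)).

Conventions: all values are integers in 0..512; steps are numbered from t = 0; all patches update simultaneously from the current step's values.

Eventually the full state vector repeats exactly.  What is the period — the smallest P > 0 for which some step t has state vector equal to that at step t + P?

Simulating step by step:
t=0: [112, 201, 266, 281, 147, 221, 253, 106, 469, 259]
t=1: [266, 260, 232, 189, 306, 234, 228, 228, 246, 127]
t=2: [311, 301, 286, 290, 203, 303, 304, 301, 234, 285]
t=3: [268, 270, 275, 283, 286, 261, 269, 284, 282, 280]
t=4: [315, 309, 298, 296, 294, 312, 308, 302, 294, 292]
t=5: [257, 262, 268, 277, 279, 256, 261, 271, 276, 279]
t=6: [324, 320, 310, 304, 299, 324, 319, 312, 302, 299]
t=7: [243, 248, 256, 266, 269, 243, 247, 258, 265, 271]
t=8: [314, 318, 319, 318, 311, 313, 317, 320, 316, 313]
t=9: [251, 250, 247, 251, 251, 252, 249, 249, 249, 254]
t=10: [321, 319, 320, 319, 323, 320, 320, 318, 321, 320]
t=11: [246, 245, 247, 244, 246, 245, 246, 245, 246, 243]
t=12: [314, 315, 313, 315, 312, 314, 314, 315, 312, 314]
t=13: [253, 254, 252, 255, 253, 254, 252, 254, 252, 255]
t=14: [324, 323, 325, 323, 326, 323, 324, 323, 326, 323]
t=15: [241, 240, 241, 238, 241, 241, 241, 239, 241, 238]
t=16: [308, 308, 306, 308, 305, 309, 307, 308, 305, 308]
t=17: [260, 262, 261, 264, 261, 261, 260, 263, 261, 264]
t=18: [321, 322, 319, 321, 318, 322, 320, 322, 318, 321]
t=19: [243, 245, 243, 247, 245, 245, 243, 246, 244, 247]
t=20: [313, 311, 314, 312, 315, 311, 314, 311, 315, 313]
t=21: [256, 254, 256, 252, 255, 254, 256, 253, 255, 252]
t=22: [325, 327, 324, 327, 323, 327, 324, 327, 323, 326]
t=23: [237, 240, 237, 241, 237, 239, 237, 241, 237, 241]
t=24: [306, 304, 308, 304, 308, 304, 307, 304, 308, 304]
t=25: [265, 262, 265, 261, 265, 263, 265, 261, 265, 261]
t=26: [319, 316, 321, 316, 321, 316, 320, 316, 321, 316]
t=27: [250, 246, 250, 245, 250, 246, 250, 245, 250, 245]
t=28: [315, 319, 314, 319, 314, 319, 314, 319, 314, 319]
t=29: [247, 253, 247, 253, 247, 252, 247, 253, 247, 253]
t=30: [323, 316, 323, 316, 323, 316, 323, 316, 323, 316]
t=31: [250, 242, 250, 242, 250, 242, 250, 242, 250, 242]
t=32: [310, 319, 310, 319, 310, 319, 310, 319, 310, 319]
t=33: [247, 258, 247, 258, 247, 258, 247, 258, 247, 258]
t=34: [324, 316, 324, 316, 324, 316, 324, 316, 324, 316]
t=35: [250, 241, 250, 241, 250, 241, 250, 241, 250, 241]
t=36: [309, 319, 309, 319, 309, 319, 309, 319, 309, 319]
t=37: [247, 259, 247, 259, 247, 259, 247, 259, 247, 259]
t=38: [323, 316, 323, 316, 323, 316, 323, 316, 323, 316]

Answer: 8
Key observation: The state at step 30, [323, 316, 323, 316, 323, 316, 323, 316, 323, 316], reappears at step 38 — and no state repeats earlier — so the cycle the system enters has period 8.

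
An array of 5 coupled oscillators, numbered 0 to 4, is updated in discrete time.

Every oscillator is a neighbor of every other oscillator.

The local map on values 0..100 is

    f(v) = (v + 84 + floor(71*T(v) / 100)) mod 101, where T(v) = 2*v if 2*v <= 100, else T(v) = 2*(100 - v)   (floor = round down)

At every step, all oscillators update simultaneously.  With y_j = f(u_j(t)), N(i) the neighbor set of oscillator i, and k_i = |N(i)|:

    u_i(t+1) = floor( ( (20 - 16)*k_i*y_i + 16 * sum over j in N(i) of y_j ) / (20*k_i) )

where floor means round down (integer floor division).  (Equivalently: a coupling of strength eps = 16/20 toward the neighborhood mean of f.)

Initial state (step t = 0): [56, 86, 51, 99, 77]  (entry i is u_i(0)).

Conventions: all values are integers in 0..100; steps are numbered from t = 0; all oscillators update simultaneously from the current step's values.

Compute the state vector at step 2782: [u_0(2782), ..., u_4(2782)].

Simulating step by step:
t=0: [56, 86, 51, 99, 77]
t=1: [53, 53, 53, 53, 53]
t=2: [1, 1, 1, 1, 1]
t=3: [86, 86, 86, 86, 86]
t=4: [88, 88, 88, 88, 88]
t=5: [88, 88, 88, 88, 88]

Answer: [88, 88, 88, 88, 88]
Key observation: The state at step 4, [88, 88, 88, 88, 88], reappears at step 5: the system is in a cycle of period 1 from step 4 on.  Therefore the state at step 2782 equals the state at step 4 + ((2782 - 4) mod 1) = 4, which is [88, 88, 88, 88, 88].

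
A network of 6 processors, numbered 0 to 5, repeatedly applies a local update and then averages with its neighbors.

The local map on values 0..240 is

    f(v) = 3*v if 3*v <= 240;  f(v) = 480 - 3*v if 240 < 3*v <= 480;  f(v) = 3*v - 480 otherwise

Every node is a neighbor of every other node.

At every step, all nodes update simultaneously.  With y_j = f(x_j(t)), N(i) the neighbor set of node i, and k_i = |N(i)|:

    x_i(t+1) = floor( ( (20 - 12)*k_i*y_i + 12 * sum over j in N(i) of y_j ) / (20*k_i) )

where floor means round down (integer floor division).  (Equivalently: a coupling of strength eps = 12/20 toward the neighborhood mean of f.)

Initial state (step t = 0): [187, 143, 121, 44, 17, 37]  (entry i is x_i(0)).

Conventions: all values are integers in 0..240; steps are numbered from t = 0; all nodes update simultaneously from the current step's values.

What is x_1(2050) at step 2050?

Simulating step by step:
t=0: [187, 143, 121, 44, 17, 37]
t=1: [87, 79, 97, 102, 79, 96]
t=2: [211, 216, 202, 198, 216, 203]
t=3: [145, 150, 138, 134, 150, 139]
t=4: [50, 45, 55, 59, 45, 55]
t=5: [153, 149, 157, 160, 149, 157]
t=6: [18, 21, 15, 12, 21, 15]
t=7: [51, 54, 49, 46, 54, 49]
t=8: [151, 154, 150, 147, 154, 150]
t=9: [27, 24, 27, 30, 24, 27]
t=10: [79, 77, 79, 82, 77, 79]
t=11: [235, 233, 235, 234, 233, 235]
t=12: [223, 221, 223, 222, 221, 223]
t=13: [187, 185, 187, 186, 185, 187]
t=14: [79, 77, 79, 78, 77, 79]
t=15: [235, 233, 235, 234, 233, 235]

Answer: x_1(2050) = 77
Key observation: The state at step 11, [235, 233, 235, 234, 233, 235], reappears at step 15: the system is in a cycle of period 4 from step 11 on.  Therefore the state at step 2050 equals the state at step 11 + ((2050 - 11) mod 4) = 14, which is [79, 77, 79, 78, 77, 79].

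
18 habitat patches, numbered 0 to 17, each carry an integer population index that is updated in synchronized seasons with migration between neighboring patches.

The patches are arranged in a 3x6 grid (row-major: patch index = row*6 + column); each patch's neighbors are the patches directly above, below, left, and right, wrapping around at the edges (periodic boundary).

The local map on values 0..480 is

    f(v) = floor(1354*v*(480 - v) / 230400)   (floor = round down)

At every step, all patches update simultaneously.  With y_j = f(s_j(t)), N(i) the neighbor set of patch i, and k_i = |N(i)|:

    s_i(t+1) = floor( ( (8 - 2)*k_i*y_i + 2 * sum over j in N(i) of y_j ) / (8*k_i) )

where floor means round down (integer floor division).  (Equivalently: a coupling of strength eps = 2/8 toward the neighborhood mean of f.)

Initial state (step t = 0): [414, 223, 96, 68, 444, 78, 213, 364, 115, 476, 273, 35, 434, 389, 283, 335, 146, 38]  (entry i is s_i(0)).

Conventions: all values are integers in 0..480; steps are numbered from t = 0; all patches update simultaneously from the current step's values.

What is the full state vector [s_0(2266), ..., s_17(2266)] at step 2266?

Simulating step by step:
t=0: [414, 223, 96, 68, 444, 78, 213, 364, 115, 476, 273, 35, 434, 389, 283, 335, 146, 38]
t=1: [180, 304, 229, 160, 130, 165, 289, 256, 234, 72, 279, 127, 137, 220, 304, 263, 265, 115]
t=2: [313, 318, 331, 294, 279, 297, 317, 334, 325, 210, 311, 272, 283, 329, 319, 321, 324, 258]
t=3: [308, 299, 293, 318, 324, 320, 305, 289, 297, 326, 311, 328, 322, 294, 299, 302, 302, 331]
t=4: [310, 318, 319, 303, 299, 299, 311, 322, 317, 299, 305, 294, 300, 319, 318, 313, 311, 292]
t=5: [309, 302, 302, 314, 316, 317, 308, 299, 303, 315, 313, 319, 315, 301, 302, 307, 309, 320]
t=6: [309, 314, 314, 306, 304, 303, 310, 317, 314, 306, 306, 302, 306, 315, 314, 311, 308, 301]
t=7: [310, 306, 306, 311, 313, 314, 309, 303, 306, 311, 312, 314, 311, 305, 306, 308, 311, 315]
t=8: [309, 312, 311, 308, 307, 306, 309, 314, 311, 308, 307, 306, 308, 312, 312, 310, 307, 305]
t=9: [310, 308, 308, 310, 311, 311, 309, 306, 308, 310, 311, 311, 310, 308, 308, 309, 311, 312]
t=10: [309, 310, 310, 309, 308, 308, 309, 311, 310, 309, 308, 308, 309, 310, 310, 309, 308, 308]
t=11: [310, 309, 309, 310, 310, 310, 309, 308, 309, 310, 310, 310, 310, 309, 309, 310, 310, 310]
t=12: [309, 310, 309, 309, 309, 309, 309, 310, 310, 309, 309, 309, 309, 310, 309, 309, 309, 309]
t=13: [309, 309, 309, 310, 310, 310, 309, 309, 309, 309, 310, 310, 309, 309, 309, 310, 310, 310]
t=14: [309, 310, 309, 309, 309, 309, 309, 310, 310, 309, 309, 309, 309, 310, 309, 309, 309, 309]

Answer: [309, 310, 309, 309, 309, 309, 309, 310, 310, 309, 309, 309, 309, 310, 309, 309, 309, 309]
Key observation: The state at step 12, [309, 310, 309, 309, 309, 309, 309, 310, 310, 309, 309, 309, 309, 310, 309, 309, 309, 309], reappears at step 14: the system is in a cycle of period 2 from step 12 on.  Therefore the state at step 2266 equals the state at step 12 + ((2266 - 12) mod 2) = 12, which is [309, 310, 309, 309, 309, 309, 309, 310, 310, 309, 309, 309, 309, 310, 309, 309, 309, 309].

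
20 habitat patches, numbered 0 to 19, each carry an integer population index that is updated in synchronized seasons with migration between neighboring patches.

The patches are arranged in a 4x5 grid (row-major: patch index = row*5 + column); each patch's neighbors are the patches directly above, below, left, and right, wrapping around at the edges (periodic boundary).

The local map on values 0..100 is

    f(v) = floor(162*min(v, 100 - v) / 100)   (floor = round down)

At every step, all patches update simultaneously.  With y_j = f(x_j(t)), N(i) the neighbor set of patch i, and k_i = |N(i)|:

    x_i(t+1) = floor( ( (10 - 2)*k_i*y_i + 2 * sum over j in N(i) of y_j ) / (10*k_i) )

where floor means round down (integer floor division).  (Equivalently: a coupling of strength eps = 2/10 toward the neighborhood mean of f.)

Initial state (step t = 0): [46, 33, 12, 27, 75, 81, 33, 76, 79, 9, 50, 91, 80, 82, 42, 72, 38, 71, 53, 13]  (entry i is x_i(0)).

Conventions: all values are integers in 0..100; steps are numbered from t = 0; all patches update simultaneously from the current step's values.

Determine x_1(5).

Answer: x_1(5) = 47

Derivation:
t=0: [46, 33, 12, 27, 75, 81, 33, 76, 79, 9, 50, 91, 80, 82, 42, 72, 38, 71, 53, 13]
t=1: [67, 52, 24, 42, 39, 35, 49, 37, 33, 19, 72, 22, 31, 33, 61, 47, 56, 46, 67, 28]
t=2: [56, 73, 44, 64, 60, 55, 74, 58, 52, 35, 47, 40, 51, 53, 59, 71, 69, 69, 54, 48]
t=3: [68, 46, 67, 60, 64, 69, 45, 67, 74, 58, 73, 63, 76, 75, 67, 50, 50, 53, 72, 74]
t=4: [53, 72, 55, 61, 57, 51, 69, 52, 44, 64, 46, 58, 41, 40, 52, 75, 79, 71, 47, 45]
t=5: [72, 47, 69, 64, 68, 76, 53, 74, 69, 61, 72, 65, 65, 65, 75, 44, 37, 49, 73, 70]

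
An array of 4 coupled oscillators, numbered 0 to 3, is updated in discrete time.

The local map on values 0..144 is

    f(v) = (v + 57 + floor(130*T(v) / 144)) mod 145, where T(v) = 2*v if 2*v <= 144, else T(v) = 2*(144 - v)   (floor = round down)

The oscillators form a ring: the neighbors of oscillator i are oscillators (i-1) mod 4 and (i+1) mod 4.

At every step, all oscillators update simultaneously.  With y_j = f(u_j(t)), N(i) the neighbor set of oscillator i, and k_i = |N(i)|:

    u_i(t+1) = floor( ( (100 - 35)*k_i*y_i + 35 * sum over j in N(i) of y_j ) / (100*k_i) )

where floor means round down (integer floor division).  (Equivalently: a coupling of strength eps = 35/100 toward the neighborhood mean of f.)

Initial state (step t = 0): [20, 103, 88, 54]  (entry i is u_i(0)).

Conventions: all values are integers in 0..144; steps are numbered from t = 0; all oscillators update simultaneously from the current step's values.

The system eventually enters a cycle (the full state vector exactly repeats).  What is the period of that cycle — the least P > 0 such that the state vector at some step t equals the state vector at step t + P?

Simulating step by step:
t=0: [20, 103, 88, 54]
t=1: [100, 95, 92, 78]
t=2: [94, 94, 98, 103]
t=3: [94, 95, 92, 90]
t=4: [96, 95, 97, 98]
t=5: [94, 94, 93, 93]
t=6: [96, 96, 96, 96]
t=7: [94, 94, 94, 94]
t=8: [96, 96, 96, 96]

Answer: 2
Key observation: The state at step 6, [96, 96, 96, 96], reappears at step 8 — and no state repeats earlier — so the cycle the system enters has period 2.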